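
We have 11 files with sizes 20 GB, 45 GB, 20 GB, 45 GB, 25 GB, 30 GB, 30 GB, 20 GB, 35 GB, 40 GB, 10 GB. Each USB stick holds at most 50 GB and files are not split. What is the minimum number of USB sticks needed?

Total = 45 + 45 + 40 + 35 + 30 + 30 + 25 + 20 + 20 + 20 + 10 = 320 GB.
Lower bound: ⌈320/50⌉ = 7 USB sticks.
A packing using 7 USB sticks:
  USB stick 1: 45 = 45
  USB stick 2: 45 = 45
  USB stick 3: 40 + 10 = 50
  USB stick 4: 35 = 35
  USB stick 5: 30 + 20 = 50
  USB stick 6: 30 + 20 = 50
  USB stick 7: 25 + 20 = 45
This matches the lower bound, so 7 is optimal.

7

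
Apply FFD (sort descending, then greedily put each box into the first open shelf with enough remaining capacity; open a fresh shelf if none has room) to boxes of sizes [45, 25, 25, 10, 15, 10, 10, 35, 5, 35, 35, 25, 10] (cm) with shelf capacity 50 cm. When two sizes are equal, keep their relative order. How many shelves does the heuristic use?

Sorted descending: 45, 35, 35, 35, 25, 25, 25, 15, 10, 10, 10, 10, 5.
  45 → shelf 1 (new)  [load 45/50]
  35 → shelf 2 (new)  [load 35/50]
  35 → shelf 3 (new)  [load 35/50]
  35 → shelf 4 (new)  [load 35/50]
  25 → shelf 5 (new)  [load 25/50]
  25 → shelf 5  [load 50/50]
  25 → shelf 6 (new)  [load 25/50]
  15 → shelf 2  [load 50/50]
  10 → shelf 3  [load 45/50]
  10 → shelf 4  [load 45/50]
  10 → shelf 6  [load 35/50]
  10 → shelf 6  [load 45/50]
  5 → shelf 1  [load 50/50]
6 shelves opened.

6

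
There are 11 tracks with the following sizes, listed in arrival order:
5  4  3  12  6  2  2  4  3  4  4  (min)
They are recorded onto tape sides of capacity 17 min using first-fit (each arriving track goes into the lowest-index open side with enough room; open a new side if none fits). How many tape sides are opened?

  5 → side 1 (new)  [load 5/17]
  4 → side 1  [load 9/17]
  3 → side 1  [load 12/17]
  12 → side 2 (new)  [load 12/17]
  6 → side 3 (new)  [load 6/17]
  2 → side 1  [load 14/17]
  2 → side 1  [load 16/17]
  4 → side 2  [load 16/17]
  3 → side 3  [load 9/17]
  4 → side 3  [load 13/17]
  4 → side 3  [load 17/17]
3 tape sides opened.

3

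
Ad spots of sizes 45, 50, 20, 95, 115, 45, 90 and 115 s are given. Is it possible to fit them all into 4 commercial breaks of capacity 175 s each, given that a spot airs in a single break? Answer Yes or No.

A valid assignment using 4 commercial breaks:
  break 1: 115 + 50 = 165
  break 2: 115 + 45 = 160
  break 3: 95 + 45 + 20 = 160
  break 4: 90 = 90
Every load is within 175 s, so 4 commercial breaks suffice.

Yes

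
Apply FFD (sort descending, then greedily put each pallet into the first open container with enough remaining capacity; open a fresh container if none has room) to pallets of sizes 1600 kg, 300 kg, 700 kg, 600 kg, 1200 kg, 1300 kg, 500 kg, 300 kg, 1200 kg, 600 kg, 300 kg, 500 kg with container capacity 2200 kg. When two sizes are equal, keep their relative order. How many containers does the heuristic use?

Sorted descending: 1600, 1300, 1200, 1200, 700, 600, 600, 500, 500, 300, 300, 300.
  1600 → container 1 (new)  [load 1600/2200]
  1300 → container 2 (new)  [load 1300/2200]
  1200 → container 3 (new)  [load 1200/2200]
  1200 → container 4 (new)  [load 1200/2200]
  700 → container 2  [load 2000/2200]
  600 → container 1  [load 2200/2200]
  600 → container 3  [load 1800/2200]
  500 → container 4  [load 1700/2200]
  500 → container 4  [load 2200/2200]
  300 → container 3  [load 2100/2200]
  300 → container 5 (new)  [load 300/2200]
  300 → container 5  [load 600/2200]
5 containers opened.

5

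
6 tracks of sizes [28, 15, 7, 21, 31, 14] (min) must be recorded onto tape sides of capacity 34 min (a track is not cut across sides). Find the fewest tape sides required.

4

Total = 31 + 28 + 21 + 15 + 14 + 7 = 116 min.
Lower bound: ⌈116/34⌉ = 4 tape sides.
A packing using 4 tape sides:
  side 1: 31 = 31
  side 2: 28 = 28
  side 3: 21 + 7 = 28
  side 4: 15 + 14 = 29
This matches the lower bound, so 4 is optimal.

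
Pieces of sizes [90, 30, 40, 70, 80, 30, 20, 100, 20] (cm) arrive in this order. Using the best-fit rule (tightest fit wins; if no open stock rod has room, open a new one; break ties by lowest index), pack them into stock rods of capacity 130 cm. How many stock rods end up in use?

4

  90 → stock rod 1 (new)  [load 90/130]
  30 → stock rod 1  [load 120/130]
  40 → stock rod 2 (new)  [load 40/130]
  70 → stock rod 2  [load 110/130]
  80 → stock rod 3 (new)  [load 80/130]
  30 → stock rod 3  [load 110/130]
  20 → stock rod 2  [load 130/130]
  100 → stock rod 4 (new)  [load 100/130]
  20 → stock rod 3  [load 130/130]
4 stock rods opened.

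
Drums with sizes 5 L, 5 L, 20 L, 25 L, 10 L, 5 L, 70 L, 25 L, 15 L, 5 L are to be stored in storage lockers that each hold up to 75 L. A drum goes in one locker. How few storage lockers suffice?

3

Total = 70 + 25 + 25 + 20 + 15 + 10 + 5 + 5 + 5 + 5 = 185 L.
Lower bound: ⌈185/75⌉ = 3 storage lockers.
A packing using 3 storage lockers:
  locker 1: 70 + 5 = 75
  locker 2: 25 + 25 + 20 + 5 = 75
  locker 3: 15 + 10 + 5 + 5 = 35
This matches the lower bound, so 3 is optimal.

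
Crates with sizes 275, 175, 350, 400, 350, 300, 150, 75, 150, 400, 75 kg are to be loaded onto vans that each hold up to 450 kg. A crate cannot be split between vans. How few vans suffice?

7

Total = 400 + 400 + 350 + 350 + 300 + 275 + 175 + 150 + 150 + 75 + 75 = 2700 kg.
Lower bound: ⌈2700/450⌉ = 6 vans.
A packing using 7 vans:
  van 1: 400 = 400
  van 2: 400 = 400
  van 3: 350 + 75 = 425
  van 4: 350 + 75 = 425
  van 5: 300 + 150 = 450
  van 6: 275 + 175 = 450
  van 7: 150 = 150
No arrangement into 6 vans stays within capacity, so 7 is optimal.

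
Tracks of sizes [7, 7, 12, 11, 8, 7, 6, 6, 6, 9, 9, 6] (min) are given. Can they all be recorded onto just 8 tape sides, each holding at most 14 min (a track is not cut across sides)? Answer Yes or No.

A valid assignment using 8 tape sides:
  side 1: 12 = 12
  side 2: 11 = 11
  side 3: 9 = 9
  side 4: 9 = 9
  side 5: 8 + 6 = 14
  side 6: 7 + 7 = 14
  side 7: 7 + 6 = 13
  side 8: 6 + 6 = 12
Every load is within 14 min, so 8 tape sides suffice.

Yes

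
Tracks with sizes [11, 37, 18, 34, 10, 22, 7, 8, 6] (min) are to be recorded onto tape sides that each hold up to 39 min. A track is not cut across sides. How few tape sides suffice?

5

Total = 37 + 34 + 22 + 18 + 11 + 10 + 8 + 7 + 6 = 153 min.
Lower bound: ⌈153/39⌉ = 4 tape sides.
A packing using 5 tape sides:
  side 1: 37 = 37
  side 2: 34 = 34
  side 3: 22 + 11 + 6 = 39
  side 4: 18 + 10 + 8 = 36
  side 5: 7 = 7
No arrangement into 4 tape sides stays within capacity, so 5 is optimal.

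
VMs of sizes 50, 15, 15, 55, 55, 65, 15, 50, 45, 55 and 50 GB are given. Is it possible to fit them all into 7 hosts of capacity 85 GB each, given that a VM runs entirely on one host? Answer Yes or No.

Total = 470 GB; ⌈470/85⌉ = 6.
8 VMs each exceed half the capacity and cannot share a host, forcing at least 8 hosts.
At least 8 hosts are required, but only 7 are allowed.

No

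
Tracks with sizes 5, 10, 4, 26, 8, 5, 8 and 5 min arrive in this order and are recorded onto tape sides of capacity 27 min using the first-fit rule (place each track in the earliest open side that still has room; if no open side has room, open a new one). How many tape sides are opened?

  5 → side 1 (new)  [load 5/27]
  10 → side 1  [load 15/27]
  4 → side 1  [load 19/27]
  26 → side 2 (new)  [load 26/27]
  8 → side 1  [load 27/27]
  5 → side 3 (new)  [load 5/27]
  8 → side 3  [load 13/27]
  5 → side 3  [load 18/27]
3 tape sides opened.

3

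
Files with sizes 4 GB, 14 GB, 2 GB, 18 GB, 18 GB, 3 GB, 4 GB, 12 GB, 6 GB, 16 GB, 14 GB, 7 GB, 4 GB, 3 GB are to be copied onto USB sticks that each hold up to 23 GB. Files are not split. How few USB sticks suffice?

6

Total = 18 + 18 + 16 + 14 + 14 + 12 + 7 + 6 + 4 + 4 + 4 + 3 + 3 + 2 = 125 GB.
Lower bound: ⌈125/23⌉ = 6 USB sticks.
A packing using 6 USB sticks:
  USB stick 1: 18 + 4 = 22
  USB stick 2: 18 + 4 = 22
  USB stick 3: 16 + 7 = 23
  USB stick 4: 14 + 6 + 3 = 23
  USB stick 5: 14 + 4 + 3 + 2 = 23
  USB stick 6: 12 = 12
This matches the lower bound, so 6 is optimal.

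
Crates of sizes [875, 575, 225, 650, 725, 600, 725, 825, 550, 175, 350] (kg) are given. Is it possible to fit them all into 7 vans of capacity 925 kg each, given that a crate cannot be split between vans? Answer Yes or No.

No

Total = 6275 kg; ⌈6275/925⌉ = 7.
8 crates each exceed half the capacity and cannot share a van, forcing at least 8 vans.
At least 8 vans are required, but only 7 are allowed.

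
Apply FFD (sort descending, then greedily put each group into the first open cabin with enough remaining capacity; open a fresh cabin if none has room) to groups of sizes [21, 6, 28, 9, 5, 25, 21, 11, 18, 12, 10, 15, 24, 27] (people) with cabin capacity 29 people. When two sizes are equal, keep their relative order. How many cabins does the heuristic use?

Sorted descending: 28, 27, 25, 24, 21, 21, 18, 15, 12, 11, 10, 9, 6, 5.
  28 → cabin 1 (new)  [load 28/29]
  27 → cabin 2 (new)  [load 27/29]
  25 → cabin 3 (new)  [load 25/29]
  24 → cabin 4 (new)  [load 24/29]
  21 → cabin 5 (new)  [load 21/29]
  21 → cabin 6 (new)  [load 21/29]
  18 → cabin 7 (new)  [load 18/29]
  15 → cabin 8 (new)  [load 15/29]
  12 → cabin 8  [load 27/29]
  11 → cabin 7  [load 29/29]
  10 → cabin 9 (new)  [load 10/29]
  9 → cabin 9  [load 19/29]
  6 → cabin 5  [load 27/29]
  5 → cabin 4  [load 29/29]
9 cabins opened.

9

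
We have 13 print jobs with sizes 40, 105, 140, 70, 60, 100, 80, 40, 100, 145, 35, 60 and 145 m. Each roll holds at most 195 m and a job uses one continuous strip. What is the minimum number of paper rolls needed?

7

Total = 145 + 145 + 140 + 105 + 100 + 100 + 80 + 70 + 60 + 60 + 40 + 40 + 35 = 1120 m.
Lower bound: ⌈1120/195⌉ = 6 paper rolls.
A packing using 7 paper rolls:
  roll 1: 145 + 40 = 185
  roll 2: 145 + 40 = 185
  roll 3: 140 + 35 = 175
  roll 4: 105 + 80 = 185
  roll 5: 100 + 70 = 170
  roll 6: 100 + 60 = 160
  roll 7: 60 = 60
No arrangement into 6 paper rolls stays within capacity, so 7 is optimal.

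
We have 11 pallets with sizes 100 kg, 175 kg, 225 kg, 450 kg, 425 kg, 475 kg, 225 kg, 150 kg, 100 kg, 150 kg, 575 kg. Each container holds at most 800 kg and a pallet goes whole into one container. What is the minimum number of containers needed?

4

Total = 575 + 475 + 450 + 425 + 225 + 225 + 175 + 150 + 150 + 100 + 100 = 3050 kg.
Lower bound: ⌈3050/800⌉ = 4 containers.
A packing using 4 containers:
  container 1: 575 + 225 = 800
  container 2: 475 + 225 + 100 = 800
  container 3: 450 + 175 + 150 = 775
  container 4: 425 + 150 + 100 = 675
This matches the lower bound, so 4 is optimal.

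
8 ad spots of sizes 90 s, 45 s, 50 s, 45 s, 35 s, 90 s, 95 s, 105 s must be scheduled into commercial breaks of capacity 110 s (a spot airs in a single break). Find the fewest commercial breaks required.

6

Total = 105 + 95 + 90 + 90 + 50 + 45 + 45 + 35 = 555 s.
Lower bound: ⌈555/110⌉ = 6 commercial breaks.
A packing using 6 commercial breaks:
  break 1: 105 = 105
  break 2: 95 = 95
  break 3: 90 = 90
  break 4: 90 = 90
  break 5: 50 + 45 = 95
  break 6: 45 + 35 = 80
This matches the lower bound, so 6 is optimal.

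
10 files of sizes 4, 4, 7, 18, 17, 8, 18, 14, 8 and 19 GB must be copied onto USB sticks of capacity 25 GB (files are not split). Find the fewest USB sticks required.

5

Total = 19 + 18 + 18 + 17 + 14 + 8 + 8 + 7 + 4 + 4 = 117 GB.
Lower bound: ⌈117/25⌉ = 5 USB sticks.
A packing using 5 USB sticks:
  USB stick 1: 19 + 4 = 23
  USB stick 2: 18 + 7 = 25
  USB stick 3: 18 + 4 = 22
  USB stick 4: 17 + 8 = 25
  USB stick 5: 14 + 8 = 22
This matches the lower bound, so 5 is optimal.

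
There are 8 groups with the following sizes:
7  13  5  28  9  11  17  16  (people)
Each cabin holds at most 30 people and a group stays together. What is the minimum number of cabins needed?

4

Total = 28 + 17 + 16 + 13 + 11 + 9 + 7 + 5 = 106 people.
Lower bound: ⌈106/30⌉ = 4 cabins.
A packing using 4 cabins:
  cabin 1: 28 = 28
  cabin 2: 17 + 13 = 30
  cabin 3: 16 + 11 = 27
  cabin 4: 9 + 7 + 5 = 21
This matches the lower bound, so 4 is optimal.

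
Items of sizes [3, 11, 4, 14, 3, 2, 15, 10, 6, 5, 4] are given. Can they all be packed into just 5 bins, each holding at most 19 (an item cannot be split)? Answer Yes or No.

A valid assignment using 5 bins:
  bin 1: 15 + 4 = 19
  bin 2: 14 + 5 = 19
  bin 3: 11 + 6 + 2 = 19
  bin 4: 10 + 4 + 3 = 17
  bin 5: 3 = 3
Every load is within 19, so 5 bins suffice.

Yes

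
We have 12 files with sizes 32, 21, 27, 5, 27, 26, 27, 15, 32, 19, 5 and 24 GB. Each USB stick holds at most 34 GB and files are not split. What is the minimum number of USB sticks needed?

9

Total = 32 + 32 + 27 + 27 + 27 + 26 + 24 + 21 + 19 + 15 + 5 + 5 = 260 GB.
Lower bound: ⌈260/34⌉ = 8 USB sticks.
Also, 9 files each exceed 17 GB, and no two of those can share a USB stick, so at least 9 USB sticks are needed.
A packing using 9 USB sticks:
  USB stick 1: 32 = 32
  USB stick 2: 32 = 32
  USB stick 3: 27 + 5 = 32
  USB stick 4: 27 + 5 = 32
  USB stick 5: 27 = 27
  USB stick 6: 26 = 26
  USB stick 7: 24 = 24
  USB stick 8: 21 = 21
  USB stick 9: 19 + 15 = 34
This matches the lower bound, so 9 is optimal.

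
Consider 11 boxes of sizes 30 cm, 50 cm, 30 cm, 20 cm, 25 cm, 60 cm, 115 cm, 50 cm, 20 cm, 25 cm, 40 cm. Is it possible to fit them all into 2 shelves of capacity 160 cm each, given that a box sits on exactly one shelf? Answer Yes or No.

Total = 465 cm; ⌈465/160⌉ = 3.
At least 3 shelves are required, but only 2 are allowed.

No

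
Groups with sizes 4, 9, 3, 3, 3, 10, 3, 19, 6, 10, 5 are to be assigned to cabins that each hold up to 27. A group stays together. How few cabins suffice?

Total = 19 + 10 + 10 + 9 + 6 + 5 + 4 + 3 + 3 + 3 + 3 = 75.
Lower bound: ⌈75/27⌉ = 3 cabins.
A packing using 3 cabins:
  cabin 1: 19 + 6 = 25
  cabin 2: 10 + 10 + 5 = 25
  cabin 3: 9 + 4 + 3 + 3 + 3 + 3 = 25
This matches the lower bound, so 3 is optimal.

3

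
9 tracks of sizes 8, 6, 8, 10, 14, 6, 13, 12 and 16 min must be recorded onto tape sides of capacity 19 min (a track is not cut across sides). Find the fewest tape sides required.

Total = 16 + 14 + 13 + 12 + 10 + 8 + 8 + 6 + 6 = 93 min.
Lower bound: ⌈93/19⌉ = 5 tape sides.
A packing using 6 tape sides:
  side 1: 16 = 16
  side 2: 14 = 14
  side 3: 13 + 6 = 19
  side 4: 12 + 6 = 18
  side 5: 10 + 8 = 18
  side 6: 8 = 8
No arrangement into 5 tape sides stays within capacity, so 6 is optimal.

6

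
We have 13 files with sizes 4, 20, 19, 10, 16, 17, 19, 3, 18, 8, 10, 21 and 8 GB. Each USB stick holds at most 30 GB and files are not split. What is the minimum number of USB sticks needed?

7

Total = 21 + 20 + 19 + 19 + 18 + 17 + 16 + 10 + 10 + 8 + 8 + 4 + 3 = 173 GB.
Lower bound: ⌈173/30⌉ = 6 USB sticks.
Also, 7 files each exceed 15 GB, and no two of those can share a USB stick, so at least 7 USB sticks are needed.
A packing using 7 USB sticks:
  USB stick 1: 21 + 8 = 29
  USB stick 2: 20 + 10 = 30
  USB stick 3: 19 + 10 = 29
  USB stick 4: 19 + 8 + 3 = 30
  USB stick 5: 18 + 4 = 22
  USB stick 6: 17 = 17
  USB stick 7: 16 = 16
This matches the lower bound, so 7 is optimal.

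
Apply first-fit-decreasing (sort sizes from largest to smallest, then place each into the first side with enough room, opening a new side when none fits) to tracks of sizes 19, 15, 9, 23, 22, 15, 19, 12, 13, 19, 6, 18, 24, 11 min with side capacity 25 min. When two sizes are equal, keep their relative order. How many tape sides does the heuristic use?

11

Sorted descending: 24, 23, 22, 19, 19, 19, 18, 15, 15, 13, 12, 11, 9, 6.
  24 → side 1 (new)  [load 24/25]
  23 → side 2 (new)  [load 23/25]
  22 → side 3 (new)  [load 22/25]
  19 → side 4 (new)  [load 19/25]
  19 → side 5 (new)  [load 19/25]
  19 → side 6 (new)  [load 19/25]
  18 → side 7 (new)  [load 18/25]
  15 → side 8 (new)  [load 15/25]
  15 → side 9 (new)  [load 15/25]
  13 → side 10 (new)  [load 13/25]
  12 → side 10  [load 25/25]
  11 → side 11 (new)  [load 11/25]
  9 → side 8  [load 24/25]
  6 → side 4  [load 25/25]
11 tape sides opened.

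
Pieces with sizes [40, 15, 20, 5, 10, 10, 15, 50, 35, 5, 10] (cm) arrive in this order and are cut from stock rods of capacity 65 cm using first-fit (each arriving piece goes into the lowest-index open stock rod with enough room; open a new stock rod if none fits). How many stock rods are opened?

4

  40 → stock rod 1 (new)  [load 40/65]
  15 → stock rod 1  [load 55/65]
  20 → stock rod 2 (new)  [load 20/65]
  5 → stock rod 1  [load 60/65]
  10 → stock rod 2  [load 30/65]
  10 → stock rod 2  [load 40/65]
  15 → stock rod 2  [load 55/65]
  50 → stock rod 3 (new)  [load 50/65]
  35 → stock rod 4 (new)  [load 35/65]
  5 → stock rod 1  [load 65/65]
  10 → stock rod 2  [load 65/65]
4 stock rods opened.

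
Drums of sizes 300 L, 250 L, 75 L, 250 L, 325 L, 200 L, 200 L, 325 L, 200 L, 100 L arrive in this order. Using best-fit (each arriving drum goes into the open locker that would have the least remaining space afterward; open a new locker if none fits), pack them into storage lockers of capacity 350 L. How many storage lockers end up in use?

8

  300 → locker 1 (new)  [load 300/350]
  250 → locker 2 (new)  [load 250/350]
  75 → locker 2  [load 325/350]
  250 → locker 3 (new)  [load 250/350]
  325 → locker 4 (new)  [load 325/350]
  200 → locker 5 (new)  [load 200/350]
  200 → locker 6 (new)  [load 200/350]
  325 → locker 7 (new)  [load 325/350]
  200 → locker 8 (new)  [load 200/350]
  100 → locker 3  [load 350/350]
8 storage lockers opened.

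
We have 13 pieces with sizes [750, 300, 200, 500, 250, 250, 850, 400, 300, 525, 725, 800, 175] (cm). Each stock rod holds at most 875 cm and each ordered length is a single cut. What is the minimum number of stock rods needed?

8

Total = 850 + 800 + 750 + 725 + 525 + 500 + 400 + 300 + 300 + 250 + 250 + 200 + 175 = 6025 cm.
Lower bound: ⌈6025/875⌉ = 7 stock rods.
A packing using 8 stock rods:
  stock rod 1: 850 = 850
  stock rod 2: 800 = 800
  stock rod 3: 750 = 750
  stock rod 4: 725 = 725
  stock rod 5: 525 + 300 = 825
  stock rod 6: 500 + 300 = 800
  stock rod 7: 400 + 250 + 200 = 850
  stock rod 8: 250 + 175 = 425
No arrangement into 7 stock rods stays within capacity, so 8 is optimal.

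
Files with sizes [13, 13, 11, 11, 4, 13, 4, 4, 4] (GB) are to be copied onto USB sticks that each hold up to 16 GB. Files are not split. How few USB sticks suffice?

6

Total = 13 + 13 + 13 + 11 + 11 + 4 + 4 + 4 + 4 = 77 GB.
Lower bound: ⌈77/16⌉ = 5 USB sticks.
A packing using 6 USB sticks:
  USB stick 1: 13 = 13
  USB stick 2: 13 = 13
  USB stick 3: 13 = 13
  USB stick 4: 11 + 4 = 15
  USB stick 5: 11 + 4 = 15
  USB stick 6: 4 + 4 = 8
No arrangement into 5 USB sticks stays within capacity, so 6 is optimal.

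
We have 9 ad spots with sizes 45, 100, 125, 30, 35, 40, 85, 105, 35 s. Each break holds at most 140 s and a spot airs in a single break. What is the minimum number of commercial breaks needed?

Total = 125 + 105 + 100 + 85 + 45 + 40 + 35 + 35 + 30 = 600 s.
Lower bound: ⌈600/140⌉ = 5 commercial breaks.
A packing using 5 commercial breaks:
  break 1: 125 = 125
  break 2: 105 + 35 = 140
  break 3: 100 + 40 = 140
  break 4: 85 + 45 = 130
  break 5: 35 + 30 = 65
This matches the lower bound, so 5 is optimal.

5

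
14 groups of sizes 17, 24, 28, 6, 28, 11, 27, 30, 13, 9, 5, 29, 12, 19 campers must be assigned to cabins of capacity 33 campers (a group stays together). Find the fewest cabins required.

9

Total = 30 + 29 + 28 + 28 + 27 + 24 + 19 + 17 + 13 + 12 + 11 + 9 + 6 + 5 = 258 campers.
Lower bound: ⌈258/33⌉ = 8 cabins.
A packing using 9 cabins:
  cabin 1: 30 = 30
  cabin 2: 29 = 29
  cabin 3: 28 + 5 = 33
  cabin 4: 28 = 28
  cabin 5: 27 + 6 = 33
  cabin 6: 24 + 9 = 33
  cabin 7: 19 + 13 = 32
  cabin 8: 17 + 12 = 29
  cabin 9: 11 = 11
No arrangement into 8 cabins stays within capacity, so 9 is optimal.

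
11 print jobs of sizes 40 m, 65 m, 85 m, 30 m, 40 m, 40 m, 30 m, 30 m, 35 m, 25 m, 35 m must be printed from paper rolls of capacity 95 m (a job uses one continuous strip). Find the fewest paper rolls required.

6

Total = 85 + 65 + 40 + 40 + 40 + 35 + 35 + 30 + 30 + 30 + 25 = 455 m.
Lower bound: ⌈455/95⌉ = 5 paper rolls.
A packing using 6 paper rolls:
  roll 1: 85 = 85
  roll 2: 65 + 30 = 95
  roll 3: 40 + 40 = 80
  roll 4: 40 + 35 = 75
  roll 5: 35 + 30 + 30 = 95
  roll 6: 25 = 25
No arrangement into 5 paper rolls stays within capacity, so 6 is optimal.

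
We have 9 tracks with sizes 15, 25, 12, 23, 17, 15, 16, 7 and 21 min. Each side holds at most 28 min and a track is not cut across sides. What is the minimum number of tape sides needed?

7

Total = 25 + 23 + 21 + 17 + 16 + 15 + 15 + 12 + 7 = 151 min.
Lower bound: ⌈151/28⌉ = 6 tape sides.
Also, 7 tracks each exceed 14 min, and no two of those can share a side, so at least 7 tape sides are needed.
A packing using 7 tape sides:
  side 1: 25 = 25
  side 2: 23 = 23
  side 3: 21 + 7 = 28
  side 4: 17 = 17
  side 5: 16 + 12 = 28
  side 6: 15 = 15
  side 7: 15 = 15
This matches the lower bound, so 7 is optimal.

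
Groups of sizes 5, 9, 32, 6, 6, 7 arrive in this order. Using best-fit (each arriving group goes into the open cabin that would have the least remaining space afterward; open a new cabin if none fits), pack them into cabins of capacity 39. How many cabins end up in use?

  5 → cabin 1 (new)  [load 5/39]
  9 → cabin 1  [load 14/39]
  32 → cabin 2 (new)  [load 32/39]
  6 → cabin 2  [load 38/39]
  6 → cabin 1  [load 20/39]
  7 → cabin 1  [load 27/39]
2 cabins opened.

2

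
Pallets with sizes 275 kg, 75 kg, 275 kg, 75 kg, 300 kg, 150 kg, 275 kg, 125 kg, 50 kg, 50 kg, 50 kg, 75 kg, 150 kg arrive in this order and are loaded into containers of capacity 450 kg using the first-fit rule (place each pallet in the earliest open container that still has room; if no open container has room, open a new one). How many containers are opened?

  275 → container 1 (new)  [load 275/450]
  75 → container 1  [load 350/450]
  275 → container 2 (new)  [load 275/450]
  75 → container 1  [load 425/450]
  300 → container 3 (new)  [load 300/450]
  150 → container 2  [load 425/450]
  275 → container 4 (new)  [load 275/450]
  125 → container 3  [load 425/450]
  50 → container 4  [load 325/450]
  50 → container 4  [load 375/450]
  50 → container 4  [load 425/450]
  75 → container 5 (new)  [load 75/450]
  150 → container 5  [load 225/450]
5 containers opened.

5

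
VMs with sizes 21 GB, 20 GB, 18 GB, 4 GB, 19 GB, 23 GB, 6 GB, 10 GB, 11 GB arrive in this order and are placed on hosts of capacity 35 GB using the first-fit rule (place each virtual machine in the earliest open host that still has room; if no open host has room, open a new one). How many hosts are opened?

5

  21 → host 1 (new)  [load 21/35]
  20 → host 2 (new)  [load 20/35]
  18 → host 3 (new)  [load 18/35]
  4 → host 1  [load 25/35]
  19 → host 4 (new)  [load 19/35]
  23 → host 5 (new)  [load 23/35]
  6 → host 1  [load 31/35]
  10 → host 2  [load 30/35]
  11 → host 3  [load 29/35]
5 hosts opened.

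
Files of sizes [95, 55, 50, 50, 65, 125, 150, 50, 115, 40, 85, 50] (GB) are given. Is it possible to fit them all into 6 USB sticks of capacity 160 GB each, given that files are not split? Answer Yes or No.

Total = 930 GB; ⌈930/160⌉ = 6.
The bound of 6 does not rule out 6, but exhaustive search shows no assignment into 6 USB sticks of capacity 160 GB exists — the minimum is 7.

No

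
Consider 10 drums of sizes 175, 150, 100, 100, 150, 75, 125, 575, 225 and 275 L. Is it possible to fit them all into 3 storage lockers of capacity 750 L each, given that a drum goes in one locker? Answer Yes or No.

Yes

A valid assignment using 3 storage lockers:
  locker 1: 575 + 175 = 750
  locker 2: 275 + 225 + 150 + 100 = 750
  locker 3: 150 + 125 + 100 + 75 = 450
Every load is within 750 L, so 3 storage lockers suffice.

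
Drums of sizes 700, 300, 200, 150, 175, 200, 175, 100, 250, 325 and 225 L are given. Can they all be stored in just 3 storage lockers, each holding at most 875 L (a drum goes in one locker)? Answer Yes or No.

Total = 2800 L; ⌈2800/875⌉ = 4.
At least 4 storage lockers are required, but only 3 are allowed.

No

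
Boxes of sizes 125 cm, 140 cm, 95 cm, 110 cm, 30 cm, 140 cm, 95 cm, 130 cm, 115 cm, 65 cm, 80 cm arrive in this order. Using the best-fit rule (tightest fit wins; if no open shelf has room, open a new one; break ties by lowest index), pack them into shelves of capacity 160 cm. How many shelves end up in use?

9

  125 → shelf 1 (new)  [load 125/160]
  140 → shelf 2 (new)  [load 140/160]
  95 → shelf 3 (new)  [load 95/160]
  110 → shelf 4 (new)  [load 110/160]
  30 → shelf 1  [load 155/160]
  140 → shelf 5 (new)  [load 140/160]
  95 → shelf 6 (new)  [load 95/160]
  130 → shelf 7 (new)  [load 130/160]
  115 → shelf 8 (new)  [load 115/160]
  65 → shelf 3  [load 160/160]
  80 → shelf 9 (new)  [load 80/160]
9 shelves opened.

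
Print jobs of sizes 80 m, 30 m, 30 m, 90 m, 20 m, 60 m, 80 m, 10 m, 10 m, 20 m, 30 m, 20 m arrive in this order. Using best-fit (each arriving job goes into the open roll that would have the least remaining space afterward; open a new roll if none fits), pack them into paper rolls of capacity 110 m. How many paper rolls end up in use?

  80 → roll 1 (new)  [load 80/110]
  30 → roll 1  [load 110/110]
  30 → roll 2 (new)  [load 30/110]
  90 → roll 3 (new)  [load 90/110]
  20 → roll 3  [load 110/110]
  60 → roll 2  [load 90/110]
  80 → roll 4 (new)  [load 80/110]
  10 → roll 2  [load 100/110]
  10 → roll 2  [load 110/110]
  20 → roll 4  [load 100/110]
  30 → roll 5 (new)  [load 30/110]
  20 → roll 5  [load 50/110]
5 paper rolls opened.

5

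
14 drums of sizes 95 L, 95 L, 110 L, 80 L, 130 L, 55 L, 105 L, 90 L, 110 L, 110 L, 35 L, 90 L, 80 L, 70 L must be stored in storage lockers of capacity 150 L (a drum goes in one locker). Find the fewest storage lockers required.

Total = 130 + 110 + 110 + 110 + 105 + 95 + 95 + 90 + 90 + 80 + 80 + 70 + 55 + 35 = 1255 L.
Lower bound: ⌈1255/150⌉ = 9 storage lockers.
Also, 11 drums each exceed 75 L, and no two of those can share a locker, so at least 11 storage lockers are needed.
A packing using 11 storage lockers:
  locker 1: 130 = 130
  locker 2: 110 + 35 = 145
  locker 3: 110 = 110
  locker 4: 110 = 110
  locker 5: 105 = 105
  locker 6: 95 + 55 = 150
  locker 7: 95 = 95
  locker 8: 90 = 90
  locker 9: 90 = 90
  locker 10: 80 + 70 = 150
  locker 11: 80 = 80
This matches the lower bound, so 11 is optimal.

11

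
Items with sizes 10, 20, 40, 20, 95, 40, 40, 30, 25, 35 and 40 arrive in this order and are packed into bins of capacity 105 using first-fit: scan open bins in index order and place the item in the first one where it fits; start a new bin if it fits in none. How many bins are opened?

4

  10 → bin 1 (new)  [load 10/105]
  20 → bin 1  [load 30/105]
  40 → bin 1  [load 70/105]
  20 → bin 1  [load 90/105]
  95 → bin 2 (new)  [load 95/105]
  40 → bin 3 (new)  [load 40/105]
  40 → bin 3  [load 80/105]
  30 → bin 4 (new)  [load 30/105]
  25 → bin 3  [load 105/105]
  35 → bin 4  [load 65/105]
  40 → bin 4  [load 105/105]
4 bins opened.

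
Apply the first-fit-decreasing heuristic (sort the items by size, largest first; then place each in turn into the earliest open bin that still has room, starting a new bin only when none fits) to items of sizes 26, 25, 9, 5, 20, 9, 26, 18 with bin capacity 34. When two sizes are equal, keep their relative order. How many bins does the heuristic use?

Sorted descending: 26, 26, 25, 20, 18, 9, 9, 5.
  26 → bin 1 (new)  [load 26/34]
  26 → bin 2 (new)  [load 26/34]
  25 → bin 3 (new)  [load 25/34]
  20 → bin 4 (new)  [load 20/34]
  18 → bin 5 (new)  [load 18/34]
  9 → bin 3  [load 34/34]
  9 → bin 4  [load 29/34]
  5 → bin 1  [load 31/34]
5 bins opened.

5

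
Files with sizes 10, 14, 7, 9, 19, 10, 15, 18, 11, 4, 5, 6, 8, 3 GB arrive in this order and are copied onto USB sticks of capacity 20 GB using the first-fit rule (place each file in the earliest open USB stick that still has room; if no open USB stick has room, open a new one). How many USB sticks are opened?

  10 → USB stick 1 (new)  [load 10/20]
  14 → USB stick 2 (new)  [load 14/20]
  7 → USB stick 1  [load 17/20]
  9 → USB stick 3 (new)  [load 9/20]
  19 → USB stick 4 (new)  [load 19/20]
  10 → USB stick 3  [load 19/20]
  15 → USB stick 5 (new)  [load 15/20]
  18 → USB stick 6 (new)  [load 18/20]
  11 → USB stick 7 (new)  [load 11/20]
  4 → USB stick 2  [load 18/20]
  5 → USB stick 5  [load 20/20]
  6 → USB stick 7  [load 17/20]
  8 → USB stick 8 (new)  [load 8/20]
  3 → USB stick 1  [load 20/20]
8 USB sticks opened.

8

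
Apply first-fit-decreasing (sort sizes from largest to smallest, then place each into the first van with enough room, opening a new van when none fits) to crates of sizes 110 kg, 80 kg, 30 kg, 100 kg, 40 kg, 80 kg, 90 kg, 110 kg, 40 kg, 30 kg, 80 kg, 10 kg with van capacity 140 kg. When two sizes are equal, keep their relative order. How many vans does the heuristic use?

Sorted descending: 110, 110, 100, 90, 80, 80, 80, 40, 40, 30, 30, 10.
  110 → van 1 (new)  [load 110/140]
  110 → van 2 (new)  [load 110/140]
  100 → van 3 (new)  [load 100/140]
  90 → van 4 (new)  [load 90/140]
  80 → van 5 (new)  [load 80/140]
  80 → van 6 (new)  [load 80/140]
  80 → van 7 (new)  [load 80/140]
  40 → van 3  [load 140/140]
  40 → van 4  [load 130/140]
  30 → van 1  [load 140/140]
  30 → van 2  [load 140/140]
  10 → van 4  [load 140/140]
7 vans opened.

7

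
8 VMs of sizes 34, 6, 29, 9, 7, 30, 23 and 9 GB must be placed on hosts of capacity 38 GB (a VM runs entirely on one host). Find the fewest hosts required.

Total = 34 + 30 + 29 + 23 + 9 + 9 + 7 + 6 = 147 GB.
Lower bound: ⌈147/38⌉ = 4 hosts.
A packing using 4 hosts:
  host 1: 34 = 34
  host 2: 30 + 7 = 37
  host 3: 29 + 9 = 38
  host 4: 23 + 9 + 6 = 38
This matches the lower bound, so 4 is optimal.

4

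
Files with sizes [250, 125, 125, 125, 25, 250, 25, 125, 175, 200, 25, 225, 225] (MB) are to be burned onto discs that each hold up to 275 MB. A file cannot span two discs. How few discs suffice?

Total = 250 + 250 + 225 + 225 + 200 + 175 + 125 + 125 + 125 + 125 + 25 + 25 + 25 = 1900 MB.
Lower bound: ⌈1900/275⌉ = 7 discs.
A packing using 8 discs:
  disc 1: 250 + 25 = 275
  disc 2: 250 + 25 = 275
  disc 3: 225 + 25 = 250
  disc 4: 225 = 225
  disc 5: 200 = 200
  disc 6: 175 = 175
  disc 7: 125 + 125 = 250
  disc 8: 125 + 125 = 250
No arrangement into 7 discs stays within capacity, so 8 is optimal.

8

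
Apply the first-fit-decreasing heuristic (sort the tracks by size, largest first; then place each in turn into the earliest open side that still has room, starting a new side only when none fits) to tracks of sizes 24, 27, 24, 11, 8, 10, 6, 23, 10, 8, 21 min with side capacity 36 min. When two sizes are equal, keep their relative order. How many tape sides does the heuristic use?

Sorted descending: 27, 24, 24, 23, 21, 11, 10, 10, 8, 8, 6.
  27 → side 1 (new)  [load 27/36]
  24 → side 2 (new)  [load 24/36]
  24 → side 3 (new)  [load 24/36]
  23 → side 4 (new)  [load 23/36]
  21 → side 5 (new)  [load 21/36]
  11 → side 2  [load 35/36]
  10 → side 3  [load 34/36]
  10 → side 4  [load 33/36]
  8 → side 1  [load 35/36]
  8 → side 5  [load 29/36]
  6 → side 5  [load 35/36]
5 tape sides opened.

5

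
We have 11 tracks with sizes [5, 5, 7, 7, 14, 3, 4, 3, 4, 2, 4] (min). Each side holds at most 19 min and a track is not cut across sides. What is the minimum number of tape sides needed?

Total = 14 + 7 + 7 + 5 + 5 + 4 + 4 + 4 + 3 + 3 + 2 = 58 min.
Lower bound: ⌈58/19⌉ = 4 tape sides.
A packing using 4 tape sides:
  side 1: 14 + 5 = 19
  side 2: 7 + 7 + 5 = 19
  side 3: 4 + 4 + 4 + 3 + 3 = 18
  side 4: 2 = 2
This matches the lower bound, so 4 is optimal.

4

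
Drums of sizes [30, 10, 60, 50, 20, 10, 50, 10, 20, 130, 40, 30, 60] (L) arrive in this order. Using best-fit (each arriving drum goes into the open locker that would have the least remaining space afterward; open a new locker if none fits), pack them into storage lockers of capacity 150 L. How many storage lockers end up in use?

  30 → locker 1 (new)  [load 30/150]
  10 → locker 1  [load 40/150]
  60 → locker 1  [load 100/150]
  50 → locker 1  [load 150/150]
  20 → locker 2 (new)  [load 20/150]
  10 → locker 2  [load 30/150]
  50 → locker 2  [load 80/150]
  10 → locker 2  [load 90/150]
  20 → locker 2  [load 110/150]
  130 → locker 3 (new)  [load 130/150]
  40 → locker 2  [load 150/150]
  30 → locker 4 (new)  [load 30/150]
  60 → locker 4  [load 90/150]
4 storage lockers opened.

4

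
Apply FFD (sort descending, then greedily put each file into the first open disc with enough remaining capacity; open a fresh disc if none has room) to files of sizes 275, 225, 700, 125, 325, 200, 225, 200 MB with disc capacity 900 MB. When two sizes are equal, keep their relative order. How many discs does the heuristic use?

3

Sorted descending: 700, 325, 275, 225, 225, 200, 200, 125.
  700 → disc 1 (new)  [load 700/900]
  325 → disc 2 (new)  [load 325/900]
  275 → disc 2  [load 600/900]
  225 → disc 2  [load 825/900]
  225 → disc 3 (new)  [load 225/900]
  200 → disc 1  [load 900/900]
  200 → disc 3  [load 425/900]
  125 → disc 3  [load 550/900]
3 discs opened.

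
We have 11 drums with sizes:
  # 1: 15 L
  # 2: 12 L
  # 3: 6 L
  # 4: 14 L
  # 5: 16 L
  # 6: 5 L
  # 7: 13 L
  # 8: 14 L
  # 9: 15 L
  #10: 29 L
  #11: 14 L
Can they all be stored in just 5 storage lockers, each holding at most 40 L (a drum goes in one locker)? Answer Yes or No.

A valid assignment using 5 storage lockers:
  locker 1: 29 + 6 + 5 = 40
  locker 2: 16 + 15 = 31
  locker 3: 15 + 14 = 29
  locker 4: 14 + 14 + 12 = 40
  locker 5: 13 = 13
Every load is within 40 L, so 5 storage lockers suffice.

Yes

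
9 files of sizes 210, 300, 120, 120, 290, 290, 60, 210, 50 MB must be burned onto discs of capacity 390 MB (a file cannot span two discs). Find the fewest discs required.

Total = 300 + 290 + 290 + 210 + 210 + 120 + 120 + 60 + 50 = 1650 MB.
Lower bound: ⌈1650/390⌉ = 5 discs.
A packing using 5 discs:
  disc 1: 300 + 60 = 360
  disc 2: 290 + 50 = 340
  disc 3: 290 = 290
  disc 4: 210 + 120 = 330
  disc 5: 210 + 120 = 330
This matches the lower bound, so 5 is optimal.

5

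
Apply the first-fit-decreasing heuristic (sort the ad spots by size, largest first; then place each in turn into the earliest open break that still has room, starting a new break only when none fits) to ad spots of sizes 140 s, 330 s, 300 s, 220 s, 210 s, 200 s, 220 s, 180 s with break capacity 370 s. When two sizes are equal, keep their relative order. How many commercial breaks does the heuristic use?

Sorted descending: 330, 300, 220, 220, 210, 200, 180, 140.
  330 → break 1 (new)  [load 330/370]
  300 → break 2 (new)  [load 300/370]
  220 → break 3 (new)  [load 220/370]
  220 → break 4 (new)  [load 220/370]
  210 → break 5 (new)  [load 210/370]
  200 → break 6 (new)  [load 200/370]
  180 → break 7 (new)  [load 180/370]
  140 → break 3  [load 360/370]
7 commercial breaks opened.

7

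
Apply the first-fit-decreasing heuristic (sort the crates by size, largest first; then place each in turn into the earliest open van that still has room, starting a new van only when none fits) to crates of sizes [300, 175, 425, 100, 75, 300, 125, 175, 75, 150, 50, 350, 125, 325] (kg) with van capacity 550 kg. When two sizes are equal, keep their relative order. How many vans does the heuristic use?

6

Sorted descending: 425, 350, 325, 300, 300, 175, 175, 150, 125, 125, 100, 75, 75, 50.
  425 → van 1 (new)  [load 425/550]
  350 → van 2 (new)  [load 350/550]
  325 → van 3 (new)  [load 325/550]
  300 → van 4 (new)  [load 300/550]
  300 → van 5 (new)  [load 300/550]
  175 → van 2  [load 525/550]
  175 → van 3  [load 500/550]
  150 → van 4  [load 450/550]
  125 → van 1  [load 550/550]
  125 → van 5  [load 425/550]
  100 → van 4  [load 550/550]
  75 → van 5  [load 500/550]
  75 → van 6 (new)  [load 75/550]
  50 → van 3  [load 550/550]
6 vans opened.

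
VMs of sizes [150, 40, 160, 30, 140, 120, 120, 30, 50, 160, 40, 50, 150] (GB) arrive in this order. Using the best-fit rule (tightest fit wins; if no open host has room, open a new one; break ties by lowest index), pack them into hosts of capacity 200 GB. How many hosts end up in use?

  150 → host 1 (new)  [load 150/200]
  40 → host 1  [load 190/200]
  160 → host 2 (new)  [load 160/200]
  30 → host 2  [load 190/200]
  140 → host 3 (new)  [load 140/200]
  120 → host 4 (new)  [load 120/200]
  120 → host 5 (new)  [load 120/200]
  30 → host 3  [load 170/200]
  50 → host 4  [load 170/200]
  160 → host 6 (new)  [load 160/200]
  40 → host 6  [load 200/200]
  50 → host 5  [load 170/200]
  150 → host 7 (new)  [load 150/200]
7 hosts opened.

7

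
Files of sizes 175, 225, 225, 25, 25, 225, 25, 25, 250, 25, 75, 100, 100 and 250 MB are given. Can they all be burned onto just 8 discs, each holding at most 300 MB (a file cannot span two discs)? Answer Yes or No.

Yes

A valid assignment using 7 discs:
  disc 1: 250 + 25 + 25 = 300
  disc 2: 250 + 25 + 25 = 300
  disc 3: 225 + 75 = 300
  disc 4: 225 + 25 = 250
  disc 5: 225 = 225
  disc 6: 175 + 100 = 275
  disc 7: 100 = 100
That uses only 7 ≤ 8, so 8 discs are enough.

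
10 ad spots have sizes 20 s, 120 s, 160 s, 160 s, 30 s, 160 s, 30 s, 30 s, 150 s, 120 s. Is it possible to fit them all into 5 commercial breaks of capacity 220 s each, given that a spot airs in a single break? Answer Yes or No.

Total = 980 s; ⌈980/220⌉ = 5.
6 ad spots each exceed half the capacity and cannot share a break, forcing at least 6 commercial breaks.
At least 6 commercial breaks are required, but only 5 are allowed.

No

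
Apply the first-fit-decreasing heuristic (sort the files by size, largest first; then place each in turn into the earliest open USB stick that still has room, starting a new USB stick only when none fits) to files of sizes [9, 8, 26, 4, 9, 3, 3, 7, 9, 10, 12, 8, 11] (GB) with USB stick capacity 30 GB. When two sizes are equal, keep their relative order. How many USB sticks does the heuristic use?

Sorted descending: 26, 12, 11, 10, 9, 9, 9, 8, 8, 7, 4, 3, 3.
  26 → USB stick 1 (new)  [load 26/30]
  12 → USB stick 2 (new)  [load 12/30]
  11 → USB stick 2  [load 23/30]
  10 → USB stick 3 (new)  [load 10/30]
  9 → USB stick 3  [load 19/30]
  9 → USB stick 3  [load 28/30]
  9 → USB stick 4 (new)  [load 9/30]
  8 → USB stick 4  [load 17/30]
  8 → USB stick 4  [load 25/30]
  7 → USB stick 2  [load 30/30]
  4 → USB stick 1  [load 30/30]
  3 → USB stick 4  [load 28/30]
  3 → USB stick 5 (new)  [load 3/30]
5 USB sticks opened.

5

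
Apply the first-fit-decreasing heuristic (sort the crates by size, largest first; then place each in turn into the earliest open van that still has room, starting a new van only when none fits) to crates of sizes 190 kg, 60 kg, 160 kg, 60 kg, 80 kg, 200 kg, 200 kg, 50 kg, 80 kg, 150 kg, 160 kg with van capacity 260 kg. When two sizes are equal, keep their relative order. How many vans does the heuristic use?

6

Sorted descending: 200, 200, 190, 160, 160, 150, 80, 80, 60, 60, 50.
  200 → van 1 (new)  [load 200/260]
  200 → van 2 (new)  [load 200/260]
  190 → van 3 (new)  [load 190/260]
  160 → van 4 (new)  [load 160/260]
  160 → van 5 (new)  [load 160/260]
  150 → van 6 (new)  [load 150/260]
  80 → van 4  [load 240/260]
  80 → van 5  [load 240/260]
  60 → van 1  [load 260/260]
  60 → van 2  [load 260/260]
  50 → van 3  [load 240/260]
6 vans opened.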